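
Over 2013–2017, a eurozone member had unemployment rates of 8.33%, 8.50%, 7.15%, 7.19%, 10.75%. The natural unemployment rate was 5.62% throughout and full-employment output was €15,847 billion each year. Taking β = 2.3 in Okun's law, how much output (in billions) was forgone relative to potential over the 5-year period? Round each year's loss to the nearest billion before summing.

€5,038 billion

Year 2013: gap = -2.3 × (8.33 - 5.62) = -6.233%, loss ≈ 15847 × 6.233/100 ≈ 988.
Year 2014: gap = -2.3 × (8.5 - 5.62) = -6.624%, loss ≈ 15847 × 6.624/100 ≈ 1050.
Year 2015: gap = -2.3 × (7.15 - 5.62) = -3.519%, loss ≈ 15847 × 3.519/100 ≈ 558.
Year 2016: gap = -2.3 × (7.19 - 5.62) = -3.611%, loss ≈ 15847 × 3.611/100 ≈ 572.
Year 2017: gap = -2.3 × (10.75 - 5.62) = -11.799%, loss ≈ 15847 × 11.799/100 ≈ 1870.
Total lost output = 988 + 1050 + 558 + 572 + 1870 = 5038 billion.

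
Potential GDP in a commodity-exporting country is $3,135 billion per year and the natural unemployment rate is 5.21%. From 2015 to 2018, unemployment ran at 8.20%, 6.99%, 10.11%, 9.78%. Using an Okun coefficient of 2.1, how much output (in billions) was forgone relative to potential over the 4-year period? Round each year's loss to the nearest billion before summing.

Year 2015: gap = -2.1 × (8.2 - 5.21) = -6.279%, loss ≈ 3135 × 6.279/100 ≈ 197.
Year 2016: gap = -2.1 × (6.99 - 5.21) = -3.738%, loss ≈ 3135 × 3.738/100 ≈ 117.
Year 2017: gap = -2.1 × (10.11 - 5.21) = -10.29%, loss ≈ 3135 × 10.29/100 ≈ 323.
Year 2018: gap = -2.1 × (9.78 - 5.21) = -9.597%, loss ≈ 3135 × 9.597/100 ≈ 301.
Total lost output = 197 + 117 + 323 + 301 = 938 billion.

$938 billion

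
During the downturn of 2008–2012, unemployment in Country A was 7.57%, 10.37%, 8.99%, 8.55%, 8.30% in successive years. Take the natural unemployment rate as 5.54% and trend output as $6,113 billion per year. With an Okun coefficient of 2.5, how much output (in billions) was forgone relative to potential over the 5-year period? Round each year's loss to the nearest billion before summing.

Year 2008: gap = -2.5 × (7.57 - 5.54) = -5.075%, loss ≈ 6113 × 5.075/100 ≈ 310.
Year 2009: gap = -2.5 × (10.37 - 5.54) = -12.075%, loss ≈ 6113 × 12.075/100 ≈ 738.
Year 2010: gap = -2.5 × (8.99 - 5.54) = -8.625%, loss ≈ 6113 × 8.625/100 ≈ 527.
Year 2011: gap = -2.5 × (8.55 - 5.54) = -7.525%, loss ≈ 6113 × 7.525/100 ≈ 460.
Year 2012: gap = -2.5 × (8.3 - 5.54) = -6.9%, loss ≈ 6113 × 6.9/100 ≈ 422.
Total lost output = 310 + 738 + 527 + 460 + 422 = 2457 billion.

$2,457 billion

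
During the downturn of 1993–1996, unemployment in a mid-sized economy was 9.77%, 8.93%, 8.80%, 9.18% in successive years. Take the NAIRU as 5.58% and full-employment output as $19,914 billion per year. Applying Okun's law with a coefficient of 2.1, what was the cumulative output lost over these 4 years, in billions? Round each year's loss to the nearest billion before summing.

Year 1993: gap = -2.1 × (9.77 - 5.58) = -8.799%, loss ≈ 19914 × 8.799/100 ≈ 1752.
Year 1994: gap = -2.1 × (8.93 - 5.58) = -7.035%, loss ≈ 19914 × 7.035/100 ≈ 1401.
Year 1995: gap = -2.1 × (8.8 - 5.58) = -6.762%, loss ≈ 19914 × 6.762/100 ≈ 1347.
Year 1996: gap = -2.1 × (9.18 - 5.58) = -7.56%, loss ≈ 19914 × 7.56/100 ≈ 1505.
Total lost output = 1752 + 1401 + 1347 + 1505 = 6005 billion.

$6,005 billion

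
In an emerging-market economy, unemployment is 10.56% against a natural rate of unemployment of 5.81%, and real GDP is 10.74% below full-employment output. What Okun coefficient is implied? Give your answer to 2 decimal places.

Okun's law: output gap = -β × (u - u*).
-10.74 = -β × (10.56 - 5.81) = -β × 4.75, so β = 10.74/4.75 = 2.26.

β ≈ 2.26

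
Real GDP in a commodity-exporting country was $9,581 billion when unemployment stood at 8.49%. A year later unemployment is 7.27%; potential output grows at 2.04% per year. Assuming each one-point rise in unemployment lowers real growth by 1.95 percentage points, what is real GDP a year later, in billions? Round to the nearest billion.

Δu = 7.27 - 8.49 = -1.22 points.
Okun's law (growth form): g_Y = g_Y* - β × Δu = 2.04 - 1.95 × (-1.22) = 2.04 + 2.379 = 4.419%.
Real GDP in the next year = 9581 × (1 + 4.419/100) = 9581 × 1.04419 ≈ 10004 billion.

$10,004 billion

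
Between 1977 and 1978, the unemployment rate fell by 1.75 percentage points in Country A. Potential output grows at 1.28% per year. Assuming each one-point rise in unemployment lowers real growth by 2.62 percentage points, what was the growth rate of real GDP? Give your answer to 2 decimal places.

Growth-rate Okun's law: g_Y = g_Y* - β × Δu.
g_Y = 1.28 - 2.62 × (-1.75) = 1.28 + 4.585 = 5.865%, i.e. 5.87% to 2 d.p.

5.87%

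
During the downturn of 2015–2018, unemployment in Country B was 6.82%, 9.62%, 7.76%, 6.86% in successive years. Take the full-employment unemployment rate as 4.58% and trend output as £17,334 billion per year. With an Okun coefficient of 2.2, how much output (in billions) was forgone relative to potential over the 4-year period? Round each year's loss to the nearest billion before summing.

£4,858 billion

Year 2015: gap = -2.2 × (6.82 - 4.58) = -4.928%, loss ≈ 17334 × 4.928/100 ≈ 854.
Year 2016: gap = -2.2 × (9.62 - 4.58) = -11.088%, loss ≈ 17334 × 11.088/100 ≈ 1922.
Year 2017: gap = -2.2 × (7.76 - 4.58) = -6.996%, loss ≈ 17334 × 6.996/100 ≈ 1213.
Year 2018: gap = -2.2 × (6.86 - 4.58) = -5.016%, loss ≈ 17334 × 5.016/100 ≈ 869.
Total lost output = 854 + 1922 + 1213 + 869 = 4858 billion.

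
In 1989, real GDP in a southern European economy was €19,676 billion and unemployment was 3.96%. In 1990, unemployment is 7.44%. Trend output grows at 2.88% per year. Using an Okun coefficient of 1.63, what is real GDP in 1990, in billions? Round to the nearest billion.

Δu = 7.44 - 3.96 = 3.48 points.
Okun's law (growth form): g_Y = g_Y* - β × Δu = 2.88 - 1.63 × (3.48) = 2.88 - 5.6724 = -2.7924%.
Real GDP in the next year = 19676 × (1 - 2.7924/100) = 19676 × 0.972076 ≈ 19127 billion.

€19,127 billion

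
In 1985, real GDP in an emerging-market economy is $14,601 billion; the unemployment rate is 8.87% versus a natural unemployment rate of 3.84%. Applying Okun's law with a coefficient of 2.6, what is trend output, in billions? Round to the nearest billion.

$16,798 billion

Unemployment gap = 8.87 - 3.84 = 5.03 points, so output gap = -2.6 × 5.03 = -13.078%.
Since Y = Y* × (1 + gap/100), Y* = 14601/0.86922 ≈ 16798 billion.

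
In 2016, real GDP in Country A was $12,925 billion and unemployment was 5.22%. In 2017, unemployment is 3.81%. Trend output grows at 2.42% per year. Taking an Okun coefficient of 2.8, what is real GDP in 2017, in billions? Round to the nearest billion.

$13,748 billion

Δu = 3.81 - 5.22 = -1.41 points.
Okun's law (growth form): g_Y = g_Y* - β × Δu = 2.42 - 2.8 × (-1.41) = 2.42 + 3.948 = 6.368%.
Real GDP in the next year = 12925 × (1 + 6.368/100) = 12925 × 1.06368 ≈ 13748 billion.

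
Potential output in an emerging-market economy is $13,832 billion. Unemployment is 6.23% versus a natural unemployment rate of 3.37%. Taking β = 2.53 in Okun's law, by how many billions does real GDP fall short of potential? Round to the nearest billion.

$1,001 billion

Output gap = -2.53 × (6.23 - 3.37) = -2.53 × 2.86 = -7.2358%.
Actual GDP ≈ 13832 × 0.927642 ≈ 12831 billion, so the shortfall is 13832 - 12831 = 1001 billion.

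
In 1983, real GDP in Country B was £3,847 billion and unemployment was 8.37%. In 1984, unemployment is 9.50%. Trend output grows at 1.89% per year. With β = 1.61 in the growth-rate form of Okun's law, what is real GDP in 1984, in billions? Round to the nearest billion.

£3,850 billion

Δu = 9.5 - 8.37 = 1.13 points.
Okun's law (growth form): g_Y = g_Y* - β × Δu = 1.89 - 1.61 × (1.13) = 1.89 - 1.8193 = 0.0707%.
Real GDP in the next year = 3847 × (1 + 0.0707/100) = 3847 × 1.000707 ≈ 3850 billion.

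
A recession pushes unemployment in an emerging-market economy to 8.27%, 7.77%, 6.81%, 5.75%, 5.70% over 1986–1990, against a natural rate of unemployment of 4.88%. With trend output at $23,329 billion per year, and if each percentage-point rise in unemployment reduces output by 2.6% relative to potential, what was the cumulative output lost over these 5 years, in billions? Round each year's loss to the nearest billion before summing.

Year 1986: gap = -2.6 × (8.27 - 4.88) = -8.814%, loss ≈ 23329 × 8.814/100 ≈ 2056.
Year 1987: gap = -2.6 × (7.77 - 4.88) = -7.514%, loss ≈ 23329 × 7.514/100 ≈ 1753.
Year 1988: gap = -2.6 × (6.81 - 4.88) = -5.018%, loss ≈ 23329 × 5.018/100 ≈ 1171.
Year 1989: gap = -2.6 × (5.75 - 4.88) = -2.262%, loss ≈ 23329 × 2.262/100 ≈ 528.
Year 1990: gap = -2.6 × (5.7 - 4.88) = -2.132%, loss ≈ 23329 × 2.132/100 ≈ 497.
Total lost output = 2056 + 1753 + 1171 + 528 + 497 = 6005 billion.

$6,005 billion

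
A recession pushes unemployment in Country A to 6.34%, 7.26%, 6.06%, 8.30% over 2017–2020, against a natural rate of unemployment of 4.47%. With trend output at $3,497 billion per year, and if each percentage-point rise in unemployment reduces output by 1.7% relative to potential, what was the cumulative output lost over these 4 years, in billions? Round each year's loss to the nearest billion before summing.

$600 billion

Year 2017: gap = -1.7 × (6.34 - 4.47) = -3.179%, loss ≈ 3497 × 3.179/100 ≈ 111.
Year 2018: gap = -1.7 × (7.26 - 4.47) = -4.743%, loss ≈ 3497 × 4.743/100 ≈ 166.
Year 2019: gap = -1.7 × (6.06 - 4.47) = -2.703%, loss ≈ 3497 × 2.703/100 ≈ 95.
Year 2020: gap = -1.7 × (8.3 - 4.47) = -6.511%, loss ≈ 3497 × 6.511/100 ≈ 228.
Total lost output = 111 + 166 + 95 + 228 = 600 billion.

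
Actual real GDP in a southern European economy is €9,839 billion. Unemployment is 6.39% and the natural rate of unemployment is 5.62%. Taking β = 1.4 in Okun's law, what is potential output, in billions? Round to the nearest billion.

€9,946 billion

Unemployment gap = 6.39 - 5.62 = 0.77 points, so output gap = -1.4 × 0.77 = -1.078%.
Since Y = Y* × (1 + gap/100), Y* = 9839/0.98922 ≈ 9946 billion.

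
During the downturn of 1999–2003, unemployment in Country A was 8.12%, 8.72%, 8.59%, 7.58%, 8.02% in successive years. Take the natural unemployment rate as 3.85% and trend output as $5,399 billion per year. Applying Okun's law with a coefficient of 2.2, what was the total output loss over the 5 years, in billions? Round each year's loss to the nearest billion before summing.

Year 1999: gap = -2.2 × (8.12 - 3.85) = -9.394%, loss ≈ 5399 × 9.394/100 ≈ 507.
Year 2000: gap = -2.2 × (8.72 - 3.85) = -10.714%, loss ≈ 5399 × 10.714/100 ≈ 578.
Year 2001: gap = -2.2 × (8.59 - 3.85) = -10.428%, loss ≈ 5399 × 10.428/100 ≈ 563.
Year 2002: gap = -2.2 × (7.58 - 3.85) = -8.206%, loss ≈ 5399 × 8.206/100 ≈ 443.
Year 2003: gap = -2.2 × (8.02 - 3.85) = -9.174%, loss ≈ 5399 × 9.174/100 ≈ 495.
Total lost output = 507 + 578 + 563 + 443 + 495 = 2586 billion.

$2,586 billion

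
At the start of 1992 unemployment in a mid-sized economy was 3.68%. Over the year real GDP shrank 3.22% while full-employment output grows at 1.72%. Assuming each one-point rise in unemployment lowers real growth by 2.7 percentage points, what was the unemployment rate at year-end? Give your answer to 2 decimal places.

5.51%

Growth-rate Okun's law: g_Y = g_Y* - β × Δu, so Δu = (g_Y* - g_Y)/β.
Δu = (1.72 + 3.22)/2.7 = 4.94/2.7 = 1.83 percentage points.
Year-end unemployment = 3.68 + 1.83 = 5.51%.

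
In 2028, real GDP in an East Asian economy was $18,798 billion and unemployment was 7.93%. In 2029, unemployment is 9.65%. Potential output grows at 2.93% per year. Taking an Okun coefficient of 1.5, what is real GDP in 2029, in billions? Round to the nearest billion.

$18,864 billion

Δu = 9.65 - 7.93 = 1.72 points.
Okun's law (growth form): g_Y = g_Y* - β × Δu = 2.93 - 1.5 × (1.72) = 2.93 - 2.58 = 0.35%.
Real GDP in the next year = 18798 × (1 + 0.35/100) = 18798 × 1.0035 ≈ 18864 billion.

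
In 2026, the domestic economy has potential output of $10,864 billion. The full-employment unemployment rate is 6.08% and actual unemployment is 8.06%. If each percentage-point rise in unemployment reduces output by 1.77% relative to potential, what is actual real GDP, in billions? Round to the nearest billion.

Unemployment gap = 8.06 - 6.08 = 1.98 points, so the output gap is -1.77 × 1.98 = -3.5046%.
Actual GDP = 10864 × (1 - 3.5046/100) = 10864 × 0.964954 ≈ 10483 billion.

$10,483 billion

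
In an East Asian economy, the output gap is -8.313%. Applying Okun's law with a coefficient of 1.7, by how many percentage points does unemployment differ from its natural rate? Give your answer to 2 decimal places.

Okun's law: output gap = -β × (u - u*), so u - u* = -(output gap)/β.
u - u* = -(-8.313)/1.7 = 4.89 percentage points.

4.89 percentage points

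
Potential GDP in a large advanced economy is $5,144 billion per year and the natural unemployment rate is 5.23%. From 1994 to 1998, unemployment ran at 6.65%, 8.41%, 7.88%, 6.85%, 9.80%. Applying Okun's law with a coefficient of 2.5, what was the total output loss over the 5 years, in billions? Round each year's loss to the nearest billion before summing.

$1,729 billion

Year 1994: gap = -2.5 × (6.65 - 5.23) = -3.55%, loss ≈ 5144 × 3.55/100 ≈ 183.
Year 1995: gap = -2.5 × (8.41 - 5.23) = -7.95%, loss ≈ 5144 × 7.95/100 ≈ 409.
Year 1996: gap = -2.5 × (7.88 - 5.23) = -6.625%, loss ≈ 5144 × 6.625/100 ≈ 341.
Year 1997: gap = -2.5 × (6.85 - 5.23) = -4.05%, loss ≈ 5144 × 4.05/100 ≈ 208.
Year 1998: gap = -2.5 × (9.8 - 5.23) = -11.425%, loss ≈ 5144 × 11.425/100 ≈ 588.
Total lost output = 183 + 409 + 341 + 208 + 588 = 1729 billion.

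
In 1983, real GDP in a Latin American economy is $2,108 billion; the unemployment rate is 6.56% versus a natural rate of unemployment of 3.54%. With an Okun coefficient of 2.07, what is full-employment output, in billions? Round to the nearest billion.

$2,249 billion

Unemployment gap = 6.56 - 3.54 = 3.02 points, so output gap = -2.07 × 3.02 = -6.2514%.
Since Y = Y* × (1 + gap/100), Y* = 2108/0.937486 ≈ 2249 billion.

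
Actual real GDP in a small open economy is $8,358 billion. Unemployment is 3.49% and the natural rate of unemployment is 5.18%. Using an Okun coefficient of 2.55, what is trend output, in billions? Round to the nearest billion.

$8,013 billion

Unemployment gap = 3.49 - 5.18 = -1.69 points, so output gap = -2.55 × (-1.69) = 4.3095%.
Since Y = Y* × (1 + gap/100), Y* = 8358/1.043095 ≈ 8013 billion.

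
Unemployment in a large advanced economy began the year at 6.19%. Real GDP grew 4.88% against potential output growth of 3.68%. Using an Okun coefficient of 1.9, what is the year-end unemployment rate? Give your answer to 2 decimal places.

5.56%

Growth-rate Okun's law: g_Y = g_Y* - β × Δu, so Δu = (g_Y* - g_Y)/β.
Δu = (3.68 - 4.88)/1.9 = -1.2/1.9 = -0.63 percentage points.
Year-end unemployment = 6.19 - 0.63 = 5.56%.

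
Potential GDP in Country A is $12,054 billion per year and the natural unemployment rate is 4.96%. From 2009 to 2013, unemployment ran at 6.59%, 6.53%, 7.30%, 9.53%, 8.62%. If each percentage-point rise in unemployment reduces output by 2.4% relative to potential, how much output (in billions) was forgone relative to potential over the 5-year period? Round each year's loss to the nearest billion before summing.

$3,984 billion

Year 2009: gap = -2.4 × (6.59 - 4.96) = -3.912%, loss ≈ 12054 × 3.912/100 ≈ 472.
Year 2010: gap = -2.4 × (6.53 - 4.96) = -3.768%, loss ≈ 12054 × 3.768/100 ≈ 454.
Year 2011: gap = -2.4 × (7.3 - 4.96) = -5.616%, loss ≈ 12054 × 5.616/100 ≈ 677.
Year 2012: gap = -2.4 × (9.53 - 4.96) = -10.968%, loss ≈ 12054 × 10.968/100 ≈ 1322.
Year 2013: gap = -2.4 × (8.62 - 4.96) = -8.784%, loss ≈ 12054 × 8.784/100 ≈ 1059.
Total lost output = 472 + 454 + 677 + 1322 + 1059 = 3984 billion.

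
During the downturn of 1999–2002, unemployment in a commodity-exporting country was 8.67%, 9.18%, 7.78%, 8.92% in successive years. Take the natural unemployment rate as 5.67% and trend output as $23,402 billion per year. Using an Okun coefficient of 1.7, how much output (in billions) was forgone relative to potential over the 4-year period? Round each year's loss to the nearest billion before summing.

$4,722 billion

Year 1999: gap = -1.7 × (8.67 - 5.67) = -5.1%, loss ≈ 23402 × 5.1/100 ≈ 1194.
Year 2000: gap = -1.7 × (9.18 - 5.67) = -5.967%, loss ≈ 23402 × 5.967/100 ≈ 1396.
Year 2001: gap = -1.7 × (7.78 - 5.67) = -3.587%, loss ≈ 23402 × 3.587/100 ≈ 839.
Year 2002: gap = -1.7 × (8.92 - 5.67) = -5.525%, loss ≈ 23402 × 5.525/100 ≈ 1293.
Total lost output = 1194 + 1396 + 839 + 1293 = 4722 billion.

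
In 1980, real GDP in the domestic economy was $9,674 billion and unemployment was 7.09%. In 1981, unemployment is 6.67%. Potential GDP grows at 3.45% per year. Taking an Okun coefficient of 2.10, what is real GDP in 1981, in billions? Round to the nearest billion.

$10,093 billion

Δu = 6.67 - 7.09 = -0.42 points.
Okun's law (growth form): g_Y = g_Y* - β × Δu = 3.45 - 2.10 × (-0.42) = 3.45 + 0.882 = 4.332%.
Real GDP in the next year = 9674 × (1 + 4.332/100) = 9674 × 1.04332 ≈ 10093 billion.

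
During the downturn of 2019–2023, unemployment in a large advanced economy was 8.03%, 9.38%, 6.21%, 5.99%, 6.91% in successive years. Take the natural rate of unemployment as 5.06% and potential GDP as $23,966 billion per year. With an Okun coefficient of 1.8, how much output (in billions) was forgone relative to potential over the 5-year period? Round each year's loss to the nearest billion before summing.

$4,840 billion

Year 2019: gap = -1.8 × (8.03 - 5.06) = -5.346%, loss ≈ 23966 × 5.346/100 ≈ 1281.
Year 2020: gap = -1.8 × (9.38 - 5.06) = -7.776%, loss ≈ 23966 × 7.776/100 ≈ 1864.
Year 2021: gap = -1.8 × (6.21 - 5.06) = -2.07%, loss ≈ 23966 × 2.07/100 ≈ 496.
Year 2022: gap = -1.8 × (5.99 - 5.06) = -1.674%, loss ≈ 23966 × 1.674/100 ≈ 401.
Year 2023: gap = -1.8 × (6.91 - 5.06) = -3.33%, loss ≈ 23966 × 3.33/100 ≈ 798.
Total lost output = 1281 + 1864 + 496 + 401 + 798 = 4840 billion.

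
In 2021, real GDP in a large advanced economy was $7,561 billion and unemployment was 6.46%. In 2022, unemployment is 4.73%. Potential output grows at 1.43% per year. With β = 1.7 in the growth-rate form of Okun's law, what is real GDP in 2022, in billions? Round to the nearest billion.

$7,891 billion

Δu = 4.73 - 6.46 = -1.73 points.
Okun's law (growth form): g_Y = g_Y* - β × Δu = 1.43 - 1.7 × (-1.73) = 1.43 + 2.941 = 4.371%.
Real GDP in the next year = 7561 × (1 + 4.371/100) = 7561 × 1.04371 ≈ 7891 billion.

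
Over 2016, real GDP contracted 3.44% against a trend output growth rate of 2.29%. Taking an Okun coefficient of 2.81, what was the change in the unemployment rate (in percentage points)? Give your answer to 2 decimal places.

Growth-rate Okun's law: g_Y = g_Y* - β × Δu, so Δu = (g_Y* - g_Y)/β.
Δu = (2.29 + 3.44)/2.81 = 5.73/2.81 = 2.04 percentage points.

2.04 percentage points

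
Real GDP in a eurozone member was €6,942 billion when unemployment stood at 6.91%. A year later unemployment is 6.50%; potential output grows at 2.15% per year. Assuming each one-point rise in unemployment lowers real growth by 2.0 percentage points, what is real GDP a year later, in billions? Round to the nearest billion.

€7,148 billion

Δu = 6.5 - 6.91 = -0.41 points.
Okun's law (growth form): g_Y = g_Y* - β × Δu = 2.15 - 2.0 × (-0.41) = 2.15 + 0.82 = 2.97%.
Real GDP in the next year = 6942 × (1 + 2.97/100) = 6942 × 1.0297 ≈ 7148 billion.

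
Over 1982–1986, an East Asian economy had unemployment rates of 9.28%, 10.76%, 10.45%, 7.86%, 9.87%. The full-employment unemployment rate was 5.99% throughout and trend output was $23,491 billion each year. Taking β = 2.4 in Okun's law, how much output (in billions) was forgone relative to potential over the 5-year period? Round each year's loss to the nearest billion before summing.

Year 1982: gap = -2.4 × (9.28 - 5.99) = -7.896%, loss ≈ 23491 × 7.896/100 ≈ 1855.
Year 1983: gap = -2.4 × (10.76 - 5.99) = -11.448%, loss ≈ 23491 × 11.448/100 ≈ 2689.
Year 1984: gap = -2.4 × (10.45 - 5.99) = -10.704%, loss ≈ 23491 × 10.704/100 ≈ 2514.
Year 1985: gap = -2.4 × (7.86 - 5.99) = -4.488%, loss ≈ 23491 × 4.488/100 ≈ 1054.
Year 1986: gap = -2.4 × (9.87 - 5.99) = -9.312%, loss ≈ 23491 × 9.312/100 ≈ 2187.
Total lost output = 1855 + 2689 + 2514 + 1054 + 2187 = 10299 billion.

$10,299 billion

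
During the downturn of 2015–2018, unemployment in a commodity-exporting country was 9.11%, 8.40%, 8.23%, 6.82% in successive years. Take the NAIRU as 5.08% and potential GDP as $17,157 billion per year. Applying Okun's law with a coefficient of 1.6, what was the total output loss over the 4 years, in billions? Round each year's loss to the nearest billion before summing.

$3,360 billion

Year 2015: gap = -1.6 × (9.11 - 5.08) = -6.448%, loss ≈ 17157 × 6.448/100 ≈ 1106.
Year 2016: gap = -1.6 × (8.4 - 5.08) = -5.312%, loss ≈ 17157 × 5.312/100 ≈ 911.
Year 2017: gap = -1.6 × (8.23 - 5.08) = -5.04%, loss ≈ 17157 × 5.04/100 ≈ 865.
Year 2018: gap = -1.6 × (6.82 - 5.08) = -2.784%, loss ≈ 17157 × 2.784/100 ≈ 478.
Total lost output = 1106 + 911 + 865 + 478 = 3360 billion.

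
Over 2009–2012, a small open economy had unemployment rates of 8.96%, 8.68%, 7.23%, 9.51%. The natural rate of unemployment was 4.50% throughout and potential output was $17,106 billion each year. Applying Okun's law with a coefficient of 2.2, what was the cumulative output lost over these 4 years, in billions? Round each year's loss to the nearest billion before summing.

$6,163 billion

Year 2009: gap = -2.2 × (8.96 - 4.5) = -9.812%, loss ≈ 17106 × 9.812/100 ≈ 1678.
Year 2010: gap = -2.2 × (8.68 - 4.5) = -9.196%, loss ≈ 17106 × 9.196/100 ≈ 1573.
Year 2011: gap = -2.2 × (7.23 - 4.5) = -6.006%, loss ≈ 17106 × 6.006/100 ≈ 1027.
Year 2012: gap = -2.2 × (9.51 - 4.5) = -11.022%, loss ≈ 17106 × 11.022/100 ≈ 1885.
Total lost output = 1678 + 1573 + 1027 + 1885 = 6163 billion.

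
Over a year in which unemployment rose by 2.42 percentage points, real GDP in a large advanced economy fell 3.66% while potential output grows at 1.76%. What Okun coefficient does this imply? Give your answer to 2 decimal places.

β ≈ 2.24

Growth form: g_Y = g_Y* - β × Δu, so β = (g_Y* - g_Y)/Δu.
β = (1.76 + 3.66)/2.42 = 5.42/2.42 = 2.24.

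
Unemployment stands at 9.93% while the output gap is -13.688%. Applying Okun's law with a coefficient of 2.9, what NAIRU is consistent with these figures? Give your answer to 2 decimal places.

From Okun's law, u - u* = -(output gap)/β = -(-13.688)/2.9 = 4.72 points.
So u* = 9.93 - 4.72 = 5.21%.

5.21%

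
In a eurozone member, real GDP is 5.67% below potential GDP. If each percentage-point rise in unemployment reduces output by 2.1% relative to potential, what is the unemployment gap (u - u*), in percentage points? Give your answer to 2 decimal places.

2.70 percentage points

Okun's law: output gap = -β × (u - u*), so u - u* = -(output gap)/β.
u - u* = -(-5.67)/2.1 = 2.7 percentage points.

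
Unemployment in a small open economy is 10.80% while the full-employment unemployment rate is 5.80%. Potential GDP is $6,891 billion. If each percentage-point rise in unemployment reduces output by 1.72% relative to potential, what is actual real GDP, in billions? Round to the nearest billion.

$6,298 billion

Unemployment gap = 10.8 - 5.8 = 5 points, so the output gap is -1.72 × 5 = -8.6%.
Actual GDP = 6891 × (1 - 8.6/100) = 6891 × 0.914 ≈ 6298 billion.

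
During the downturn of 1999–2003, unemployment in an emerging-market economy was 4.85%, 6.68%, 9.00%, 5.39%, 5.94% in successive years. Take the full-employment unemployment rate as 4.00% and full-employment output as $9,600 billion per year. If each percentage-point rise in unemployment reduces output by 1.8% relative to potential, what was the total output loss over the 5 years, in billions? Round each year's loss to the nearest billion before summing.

Year 1999: gap = -1.8 × (4.85 - 4) = -1.53%, loss ≈ 9600 × 1.53/100 ≈ 147.
Year 2000: gap = -1.8 × (6.68 - 4) = -4.824%, loss ≈ 9600 × 4.824/100 ≈ 463.
Year 2001: gap = -1.8 × (9 - 4) = -9%, loss ≈ 9600 × 9/100 ≈ 864.
Year 2002: gap = -1.8 × (5.39 - 4) = -2.502%, loss ≈ 9600 × 2.502/100 ≈ 240.
Year 2003: gap = -1.8 × (5.94 - 4) = -3.492%, loss ≈ 9600 × 3.492/100 ≈ 335.
Total lost output = 147 + 463 + 864 + 240 + 335 = 2049 billion.

$2,049 billion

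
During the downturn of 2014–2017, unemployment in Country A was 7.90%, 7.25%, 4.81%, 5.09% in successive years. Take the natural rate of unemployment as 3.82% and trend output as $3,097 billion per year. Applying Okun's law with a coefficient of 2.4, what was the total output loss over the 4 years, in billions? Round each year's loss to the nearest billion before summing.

$726 billion

Year 2014: gap = -2.4 × (7.9 - 3.82) = -9.792%, loss ≈ 3097 × 9.792/100 ≈ 303.
Year 2015: gap = -2.4 × (7.25 - 3.82) = -8.232%, loss ≈ 3097 × 8.232/100 ≈ 255.
Year 2016: gap = -2.4 × (4.81 - 3.82) = -2.376%, loss ≈ 3097 × 2.376/100 ≈ 74.
Year 2017: gap = -2.4 × (5.09 - 3.82) = -3.048%, loss ≈ 3097 × 3.048/100 ≈ 94.
Total lost output = 303 + 255 + 74 + 94 = 726 billion.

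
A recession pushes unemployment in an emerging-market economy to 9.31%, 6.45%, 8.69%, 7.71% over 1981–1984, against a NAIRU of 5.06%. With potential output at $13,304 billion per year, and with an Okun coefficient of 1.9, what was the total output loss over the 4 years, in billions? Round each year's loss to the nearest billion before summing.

Year 1981: gap = -1.9 × (9.31 - 5.06) = -8.075%, loss ≈ 13304 × 8.075/100 ≈ 1074.
Year 1982: gap = -1.9 × (6.45 - 5.06) = -2.641%, loss ≈ 13304 × 2.641/100 ≈ 351.
Year 1983: gap = -1.9 × (8.69 - 5.06) = -6.897%, loss ≈ 13304 × 6.897/100 ≈ 918.
Year 1984: gap = -1.9 × (7.71 - 5.06) = -5.035%, loss ≈ 13304 × 5.035/100 ≈ 670.
Total lost output = 1074 + 351 + 918 + 670 = 3013 billion.

$3,013 billion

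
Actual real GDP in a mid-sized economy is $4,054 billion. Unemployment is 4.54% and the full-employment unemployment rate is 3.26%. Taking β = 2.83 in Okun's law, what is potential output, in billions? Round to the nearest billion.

Unemployment gap = 4.54 - 3.26 = 1.28 points, so output gap = -2.83 × 1.28 = -3.6224%.
Since Y = Y* × (1 + gap/100), Y* = 4054/0.963776 ≈ 4206 billion.

$4,206 billion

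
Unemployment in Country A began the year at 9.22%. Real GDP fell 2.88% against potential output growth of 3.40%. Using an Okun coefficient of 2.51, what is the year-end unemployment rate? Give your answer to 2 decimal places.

11.72%

Growth-rate Okun's law: g_Y = g_Y* - β × Δu, so Δu = (g_Y* - g_Y)/β.
Δu = (3.4 + 2.88)/2.51 = 6.28/2.51 = 2.50 percentage points.
Year-end unemployment = 9.22 + 2.5 = 11.72%.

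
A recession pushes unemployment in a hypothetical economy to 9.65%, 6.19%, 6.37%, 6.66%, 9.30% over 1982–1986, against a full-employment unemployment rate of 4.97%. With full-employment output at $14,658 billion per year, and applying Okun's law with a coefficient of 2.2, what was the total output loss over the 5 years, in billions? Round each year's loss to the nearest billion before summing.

$4,294 billion

Year 1982: gap = -2.2 × (9.65 - 4.97) = -10.296%, loss ≈ 14658 × 10.296/100 ≈ 1509.
Year 1983: gap = -2.2 × (6.19 - 4.97) = -2.684%, loss ≈ 14658 × 2.684/100 ≈ 393.
Year 1984: gap = -2.2 × (6.37 - 4.97) = -3.08%, loss ≈ 14658 × 3.08/100 ≈ 451.
Year 1985: gap = -2.2 × (6.66 - 4.97) = -3.718%, loss ≈ 14658 × 3.718/100 ≈ 545.
Year 1986: gap = -2.2 × (9.3 - 4.97) = -9.526%, loss ≈ 14658 × 9.526/100 ≈ 1396.
Total lost output = 1509 + 393 + 451 + 545 + 1396 = 4294 billion.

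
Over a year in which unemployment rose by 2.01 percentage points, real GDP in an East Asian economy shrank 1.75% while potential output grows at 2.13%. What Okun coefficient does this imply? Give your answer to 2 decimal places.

β ≈ 1.93

Growth form: g_Y = g_Y* - β × Δu, so β = (g_Y* - g_Y)/Δu.
β = (2.13 + 1.75)/2.01 = 3.88/2.01 = 1.93.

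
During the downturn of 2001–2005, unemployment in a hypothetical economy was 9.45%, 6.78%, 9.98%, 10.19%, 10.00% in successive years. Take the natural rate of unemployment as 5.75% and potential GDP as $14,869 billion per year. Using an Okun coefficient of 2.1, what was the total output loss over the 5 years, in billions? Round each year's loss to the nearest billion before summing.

$5,511 billion

Year 2001: gap = -2.1 × (9.45 - 5.75) = -7.77%, loss ≈ 14869 × 7.77/100 ≈ 1155.
Year 2002: gap = -2.1 × (6.78 - 5.75) = -2.163%, loss ≈ 14869 × 2.163/100 ≈ 322.
Year 2003: gap = -2.1 × (9.98 - 5.75) = -8.883%, loss ≈ 14869 × 8.883/100 ≈ 1321.
Year 2004: gap = -2.1 × (10.19 - 5.75) = -9.324%, loss ≈ 14869 × 9.324/100 ≈ 1386.
Year 2005: gap = -2.1 × (10 - 5.75) = -8.925%, loss ≈ 14869 × 8.925/100 ≈ 1327.
Total lost output = 1155 + 322 + 1321 + 1386 + 1327 = 5511 billion.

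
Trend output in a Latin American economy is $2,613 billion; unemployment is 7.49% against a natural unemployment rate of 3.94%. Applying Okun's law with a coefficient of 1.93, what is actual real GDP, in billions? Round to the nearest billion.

Unemployment gap = 7.49 - 3.94 = 3.55 points, so the output gap is -1.93 × 3.55 = -6.8515%.
Actual GDP = 2613 × (1 - 6.8515/100) = 2613 × 0.931485 ≈ 2434 billion.

$2,434 billion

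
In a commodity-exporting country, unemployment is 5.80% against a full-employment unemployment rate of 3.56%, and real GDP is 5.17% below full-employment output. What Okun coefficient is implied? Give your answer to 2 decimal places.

Okun's law: output gap = -β × (u - u*).
-5.17 = -β × (5.8 - 3.56) = -β × 2.24, so β = 5.17/2.24 = 2.31.

β ≈ 2.31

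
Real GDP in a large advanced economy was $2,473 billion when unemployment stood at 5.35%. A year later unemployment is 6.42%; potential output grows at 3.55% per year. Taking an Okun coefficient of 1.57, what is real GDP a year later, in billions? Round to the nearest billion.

Δu = 6.42 - 5.35 = 1.07 points.
Okun's law (growth form): g_Y = g_Y* - β × Δu = 3.55 - 1.57 × (1.07) = 3.55 - 1.6799 = 1.8701%.
Real GDP in the next year = 2473 × (1 + 1.8701/100) = 2473 × 1.018701 ≈ 2519 billion.

$2,519 billion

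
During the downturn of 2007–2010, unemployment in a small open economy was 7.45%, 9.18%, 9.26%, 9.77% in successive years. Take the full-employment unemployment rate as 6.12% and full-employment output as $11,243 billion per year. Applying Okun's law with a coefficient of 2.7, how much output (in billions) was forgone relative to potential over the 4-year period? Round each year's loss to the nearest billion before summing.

$3,394 billion

Year 2007: gap = -2.7 × (7.45 - 6.12) = -3.591%, loss ≈ 11243 × 3.591/100 ≈ 404.
Year 2008: gap = -2.7 × (9.18 - 6.12) = -8.262%, loss ≈ 11243 × 8.262/100 ≈ 929.
Year 2009: gap = -2.7 × (9.26 - 6.12) = -8.478%, loss ≈ 11243 × 8.478/100 ≈ 953.
Year 2010: gap = -2.7 × (9.77 - 6.12) = -9.855%, loss ≈ 11243 × 9.855/100 ≈ 1108.
Total lost output = 404 + 929 + 953 + 1108 = 3394 billion.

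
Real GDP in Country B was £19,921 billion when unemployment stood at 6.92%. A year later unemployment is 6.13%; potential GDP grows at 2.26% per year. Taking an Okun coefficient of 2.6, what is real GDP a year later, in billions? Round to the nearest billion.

Δu = 6.13 - 6.92 = -0.79 points.
Okun's law (growth form): g_Y = g_Y* - β × Δu = 2.26 - 2.6 × (-0.79) = 2.26 + 2.054 = 4.314%.
Real GDP in the next year = 19921 × (1 + 4.314/100) = 19921 × 1.04314 ≈ 20780 billion.

£20,780 billion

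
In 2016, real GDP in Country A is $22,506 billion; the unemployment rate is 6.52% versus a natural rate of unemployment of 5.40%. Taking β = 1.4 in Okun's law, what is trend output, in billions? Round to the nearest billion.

$22,865 billion

Unemployment gap = 6.52 - 5.4 = 1.12 points, so output gap = -1.4 × 1.12 = -1.568%.
Since Y = Y* × (1 + gap/100), Y* = 22506/0.98432 ≈ 22865 billion.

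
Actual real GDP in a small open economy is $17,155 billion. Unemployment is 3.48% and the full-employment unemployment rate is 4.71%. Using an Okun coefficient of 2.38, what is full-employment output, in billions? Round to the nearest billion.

$16,667 billion

Unemployment gap = 3.48 - 4.71 = -1.23 points, so output gap = -2.38 × (-1.23) = 2.9274%.
Since Y = Y* × (1 + gap/100), Y* = 17155/1.029274 ≈ 16667 billion.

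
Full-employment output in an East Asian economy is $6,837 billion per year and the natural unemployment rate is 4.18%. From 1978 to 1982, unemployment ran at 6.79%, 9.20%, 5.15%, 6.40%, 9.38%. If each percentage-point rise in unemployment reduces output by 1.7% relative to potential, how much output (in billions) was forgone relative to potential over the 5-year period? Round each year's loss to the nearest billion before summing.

$1,861 billion

Year 1978: gap = -1.7 × (6.79 - 4.18) = -4.437%, loss ≈ 6837 × 4.437/100 ≈ 303.
Year 1979: gap = -1.7 × (9.2 - 4.18) = -8.534%, loss ≈ 6837 × 8.534/100 ≈ 583.
Year 1980: gap = -1.7 × (5.15 - 4.18) = -1.649%, loss ≈ 6837 × 1.649/100 ≈ 113.
Year 1981: gap = -1.7 × (6.4 - 4.18) = -3.774%, loss ≈ 6837 × 3.774/100 ≈ 258.
Year 1982: gap = -1.7 × (9.38 - 4.18) = -8.84%, loss ≈ 6837 × 8.84/100 ≈ 604.
Total lost output = 303 + 583 + 113 + 258 + 604 = 1861 billion.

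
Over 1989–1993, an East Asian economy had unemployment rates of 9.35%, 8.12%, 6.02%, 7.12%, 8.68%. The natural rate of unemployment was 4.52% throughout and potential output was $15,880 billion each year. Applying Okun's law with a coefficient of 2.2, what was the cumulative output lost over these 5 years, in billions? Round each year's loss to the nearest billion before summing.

Year 1989: gap = -2.2 × (9.35 - 4.52) = -10.626%, loss ≈ 15880 × 10.626/100 ≈ 1687.
Year 1990: gap = -2.2 × (8.12 - 4.52) = -7.92%, loss ≈ 15880 × 7.92/100 ≈ 1258.
Year 1991: gap = -2.2 × (6.02 - 4.52) = -3.3%, loss ≈ 15880 × 3.3/100 ≈ 524.
Year 1992: gap = -2.2 × (7.12 - 4.52) = -5.72%, loss ≈ 15880 × 5.72/100 ≈ 908.
Year 1993: gap = -2.2 × (8.68 - 4.52) = -9.152%, loss ≈ 15880 × 9.152/100 ≈ 1453.
Total lost output = 1687 + 1258 + 524 + 908 + 1453 = 5830 billion.

$5,830 billion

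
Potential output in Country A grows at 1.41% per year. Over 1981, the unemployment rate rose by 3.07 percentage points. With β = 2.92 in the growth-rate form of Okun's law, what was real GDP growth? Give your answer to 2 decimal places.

Growth-rate Okun's law: g_Y = g_Y* - β × Δu.
g_Y = 1.41 - 2.92 × (3.07) = 1.41 - 8.9644 = -7.5544%, i.e. -7.55% to 2 d.p.

-7.55%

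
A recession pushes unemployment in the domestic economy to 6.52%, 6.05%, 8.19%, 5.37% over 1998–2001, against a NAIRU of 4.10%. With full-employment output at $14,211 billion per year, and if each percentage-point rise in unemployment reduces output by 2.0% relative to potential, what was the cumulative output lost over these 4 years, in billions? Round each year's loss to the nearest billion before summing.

$2,765 billion

Year 1998: gap = -2.0 × (6.52 - 4.1) = -4.84%, loss ≈ 14211 × 4.84/100 ≈ 688.
Year 1999: gap = -2.0 × (6.05 - 4.1) = -3.9%, loss ≈ 14211 × 3.9/100 ≈ 554.
Year 2000: gap = -2.0 × (8.19 - 4.1) = -8.18%, loss ≈ 14211 × 8.18/100 ≈ 1162.
Year 2001: gap = -2.0 × (5.37 - 4.1) = -2.54%, loss ≈ 14211 × 2.54/100 ≈ 361.
Total lost output = 688 + 554 + 1162 + 361 = 2765 billion.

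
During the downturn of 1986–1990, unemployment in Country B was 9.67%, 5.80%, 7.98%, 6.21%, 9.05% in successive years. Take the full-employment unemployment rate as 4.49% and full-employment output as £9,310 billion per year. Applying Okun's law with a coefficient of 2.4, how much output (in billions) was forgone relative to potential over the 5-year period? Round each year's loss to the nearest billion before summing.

£3,633 billion

Year 1986: gap = -2.4 × (9.67 - 4.49) = -12.432%, loss ≈ 9310 × 12.432/100 ≈ 1157.
Year 1987: gap = -2.4 × (5.8 - 4.49) = -3.144%, loss ≈ 9310 × 3.144/100 ≈ 293.
Year 1988: gap = -2.4 × (7.98 - 4.49) = -8.376%, loss ≈ 9310 × 8.376/100 ≈ 780.
Year 1989: gap = -2.4 × (6.21 - 4.49) = -4.128%, loss ≈ 9310 × 4.128/100 ≈ 384.
Year 1990: gap = -2.4 × (9.05 - 4.49) = -10.944%, loss ≈ 9310 × 10.944/100 ≈ 1019.
Total lost output = 1157 + 293 + 780 + 384 + 1019 = 3633 billion.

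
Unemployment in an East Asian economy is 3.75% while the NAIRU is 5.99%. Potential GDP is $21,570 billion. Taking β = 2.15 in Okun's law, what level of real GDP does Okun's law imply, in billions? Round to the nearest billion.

Unemployment gap = 3.75 - 5.99 = -2.24 points, so the output gap is -2.15 × (-2.24) = 4.816%.
Actual GDP = 21570 × (1 + 4.816/100) = 21570 × 1.04816 ≈ 22609 billion.

$22,609 billion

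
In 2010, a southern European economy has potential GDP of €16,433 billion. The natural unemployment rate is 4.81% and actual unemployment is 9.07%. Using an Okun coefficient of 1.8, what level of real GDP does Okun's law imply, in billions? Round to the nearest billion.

Unemployment gap = 9.07 - 4.81 = 4.26 points, so the output gap is -1.8 × 4.26 = -7.668%.
Actual GDP = 16433 × (1 - 7.668/100) = 16433 × 0.92332 ≈ 15173 billion.

€15,173 billion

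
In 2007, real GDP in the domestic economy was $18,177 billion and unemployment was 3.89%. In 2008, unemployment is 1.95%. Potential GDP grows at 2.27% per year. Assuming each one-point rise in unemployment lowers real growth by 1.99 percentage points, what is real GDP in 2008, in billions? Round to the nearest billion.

Δu = 1.95 - 3.89 = -1.94 points.
Okun's law (growth form): g_Y = g_Y* - β × Δu = 2.27 - 1.99 × (-1.94) = 2.27 + 3.8606 = 6.1306%.
Real GDP in the next year = 18177 × (1 + 6.1306/100) = 18177 × 1.061306 ≈ 19291 billion.

$19,291 billion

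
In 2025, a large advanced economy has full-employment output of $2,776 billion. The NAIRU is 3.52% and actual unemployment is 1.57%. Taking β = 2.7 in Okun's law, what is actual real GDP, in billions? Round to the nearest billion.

$2,922 billion

Unemployment gap = 1.57 - 3.52 = -1.95 points, so the output gap is -2.7 × (-1.95) = 5.265%.
Actual GDP = 2776 × (1 + 5.265/100) = 2776 × 1.05265 ≈ 2922 billion.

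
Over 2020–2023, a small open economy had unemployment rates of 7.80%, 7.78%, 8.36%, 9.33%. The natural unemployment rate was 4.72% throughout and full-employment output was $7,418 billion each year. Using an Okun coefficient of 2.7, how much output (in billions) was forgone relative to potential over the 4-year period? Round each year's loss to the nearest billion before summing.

$2,882 billion

Year 2020: gap = -2.7 × (7.8 - 4.72) = -8.316%, loss ≈ 7418 × 8.316/100 ≈ 617.
Year 2021: gap = -2.7 × (7.78 - 4.72) = -8.262%, loss ≈ 7418 × 8.262/100 ≈ 613.
Year 2022: gap = -2.7 × (8.36 - 4.72) = -9.828%, loss ≈ 7418 × 9.828/100 ≈ 729.
Year 2023: gap = -2.7 × (9.33 - 4.72) = -12.447%, loss ≈ 7418 × 12.447/100 ≈ 923.
Total lost output = 617 + 613 + 729 + 923 = 2882 billion.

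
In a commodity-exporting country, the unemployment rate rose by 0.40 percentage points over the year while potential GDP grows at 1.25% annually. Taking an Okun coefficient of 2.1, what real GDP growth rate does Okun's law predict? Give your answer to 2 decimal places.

Growth-rate Okun's law: g_Y = g_Y* - β × Δu.
g_Y = 1.25 - 2.1 × (0.40) = 1.25 - 0.84 = 0.41%, i.e. 0.41% to 2 d.p.

0.41%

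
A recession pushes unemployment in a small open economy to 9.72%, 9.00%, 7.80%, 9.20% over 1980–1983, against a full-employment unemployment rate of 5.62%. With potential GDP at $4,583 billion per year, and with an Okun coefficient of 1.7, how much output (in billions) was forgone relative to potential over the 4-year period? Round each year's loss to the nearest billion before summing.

Year 1980: gap = -1.7 × (9.72 - 5.62) = -6.97%, loss ≈ 4583 × 6.97/100 ≈ 319.
Year 1981: gap = -1.7 × (9 - 5.62) = -5.746%, loss ≈ 4583 × 5.746/100 ≈ 263.
Year 1982: gap = -1.7 × (7.8 - 5.62) = -3.706%, loss ≈ 4583 × 3.706/100 ≈ 170.
Year 1983: gap = -1.7 × (9.2 - 5.62) = -6.086%, loss ≈ 4583 × 6.086/100 ≈ 279.
Total lost output = 319 + 263 + 170 + 279 = 1031 billion.

$1,031 billion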